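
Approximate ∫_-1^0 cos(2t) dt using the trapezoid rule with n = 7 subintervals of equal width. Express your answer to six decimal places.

Δt = (0 − (-1))/7 = 1/7.
f(-1) ≈ -0.416147, f(-6/7) ≈ -0.142998, f(-5/7) ≈ 0.141746, f(-4/7) ≈ 0.414997, f(-3/7) ≈ 0.654600, f(-2/7) ≈ 0.841129, f(-1/7) ≈ 0.959461, f(0) ≈ 1.000000.
T_7 = (Δt/2)·[f(t_0) + 2f(t_1) + ... + 2f(t_{6}) + f(t_7)].
Sum ≈ 0.451552.

0.451552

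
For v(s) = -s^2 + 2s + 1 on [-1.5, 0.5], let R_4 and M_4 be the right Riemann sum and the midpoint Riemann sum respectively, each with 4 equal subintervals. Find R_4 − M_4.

1.375

R_4 = 0.25.
M_4 = -1.125.
R_4 − M_4 = 1.375.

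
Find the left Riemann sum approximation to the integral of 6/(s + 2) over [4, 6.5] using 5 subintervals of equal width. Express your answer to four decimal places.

Δs = (6.5 − 4)/5 = 0.5.
Left endpoints: 4, 4.5, 5, 5.5, 6.
f(4) = 1, f(4.5) = 12/13, f(5) = 6/7, f(5.5) = 0.8, f(6) = 0.75.
Sum = Δs · [f(4) + f(4.5) + f(5) + f(5.5) + f(6)].
Sum ≈ 2.1651.

2.1651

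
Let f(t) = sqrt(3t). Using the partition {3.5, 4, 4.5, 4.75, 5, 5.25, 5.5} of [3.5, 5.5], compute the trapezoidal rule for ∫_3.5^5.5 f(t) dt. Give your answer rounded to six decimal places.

7.331866

Subinterval widths: 0.5, 0.5, 0.25, 0.25, 0.25, 0.25.
f(3.5) ≈ 3.240370, f(4) ≈ 3.464102, f(4.5) ≈ 3.674235, f(4.75) ≈ 3.774917, f(5) ≈ 3.872983, f(5.25) ≈ 3.968627, f(5.5) ≈ 4.062019.
On each subinterval the trapezoid contributes (Δt_i/2)·[f(t_{i-1}) + f(t_i)].
Sum ≈ 7.331866.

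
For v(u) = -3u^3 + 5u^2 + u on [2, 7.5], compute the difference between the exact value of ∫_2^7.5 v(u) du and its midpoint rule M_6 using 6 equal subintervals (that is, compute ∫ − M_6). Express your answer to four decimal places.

-14.5386

Exact integral: ∫_2^7.5 v(u) du ≈ -1645.130208.
M_6 ≈ -1630.591652.
Error ≈ -1645.130208 − (-1630.591652) ≈ -14.5386.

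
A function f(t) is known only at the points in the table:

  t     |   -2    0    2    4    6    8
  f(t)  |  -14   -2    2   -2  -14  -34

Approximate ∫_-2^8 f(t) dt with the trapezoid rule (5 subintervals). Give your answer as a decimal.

Δt = 2.
T_5 = (2/2)·[(-14) + 2·(-2) + 2·2 + 2·(-2) + 2·(-14) + (-34)] = -80.

-80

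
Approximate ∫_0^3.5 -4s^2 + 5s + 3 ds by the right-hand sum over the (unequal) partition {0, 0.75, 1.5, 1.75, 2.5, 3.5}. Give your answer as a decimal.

-31.25

Subinterval widths: 0.75, 0.75, 0.25, 0.75, 1.
Right endpoints: 0.75, 1.5, 1.75, 2.5, 3.5.
f(0.75) = 4.5, f(1.5) = 1.5, f(1.75) = -0.5, f(2.5) = -9.5, f(3.5) = -28.5.
Sum = Σ Δs_i · f(s_i).
Sum = -31.25.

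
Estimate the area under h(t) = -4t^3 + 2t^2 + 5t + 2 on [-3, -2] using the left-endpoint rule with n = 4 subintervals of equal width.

Δt = (-2 − (-3))/4 = 0.25.
Left endpoints: -3, -2.75, -2.5, -2.25.
h(-3) = 113, h(-2.75) = 86.5625, h(-2.5) = 64.5, h(-2.25) = 46.4375.
Sum = Δt · [h(-3) + h(-2.75) + h(-2.5) + h(-2.25)].
Sum = 77.625.

77.625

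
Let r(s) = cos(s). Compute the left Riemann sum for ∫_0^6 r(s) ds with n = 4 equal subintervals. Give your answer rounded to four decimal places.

-0.1951

Δs = (6 − 0)/4 = 1.5.
Left endpoints: 0, 1.5, 3, 4.5.
r(0) ≈ 1.0000, r(1.5) ≈ 0.0707, r(3) ≈ -0.9900, r(4.5) ≈ -0.2108.
Sum = Δs · [r(0) + r(1.5) + r(3) + r(4.5)].
Sum ≈ -0.1951.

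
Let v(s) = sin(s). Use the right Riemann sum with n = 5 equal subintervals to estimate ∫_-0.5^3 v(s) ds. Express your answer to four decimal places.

2.0079

Δs = (3 − (-0.5))/5 = 0.7.
Right endpoints: 0.2, 0.9, 1.6, 2.3, 3.
v(0.2) ≈ 0.1987, v(0.9) ≈ 0.7833, v(1.6) ≈ 0.9996, v(2.3) ≈ 0.7457, v(3) ≈ 0.1411.
Sum = Δs · [v(0.2) + v(0.9) + v(1.6) + v(2.3) + v(3)].
Sum ≈ 2.0079.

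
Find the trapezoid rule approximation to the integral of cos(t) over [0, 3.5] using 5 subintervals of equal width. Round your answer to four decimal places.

Δt = (3.5 − 0)/5 = 0.7.
f(0) ≈ 1.0000, f(0.7) ≈ 0.7648, f(1.4) ≈ 0.1700, f(2.1) ≈ -0.5048, f(2.8) ≈ -0.9422, f(3.5) ≈ -0.9365.
T_5 = (Δt/2)·[f(t_0) + 2f(t_1) + ... + 2f(t_{4}) + f(t_5)].
Sum ≈ -0.3363.

-0.3363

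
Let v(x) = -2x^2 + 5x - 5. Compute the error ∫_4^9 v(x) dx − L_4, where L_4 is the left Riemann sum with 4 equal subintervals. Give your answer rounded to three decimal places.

-63.021

Exact integral: ∫_4^9 v(x) dx ≈ -305.83333.
L_4 = -242.8125.
Error ≈ -305.83333 − (-242.8125) ≈ -63.021.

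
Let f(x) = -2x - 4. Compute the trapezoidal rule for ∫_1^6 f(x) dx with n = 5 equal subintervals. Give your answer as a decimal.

Δx = (6 − 1)/5 = 1.
f(1) = -6, f(2) = -8, f(3) = -10, f(4) = -12, f(5) = -14, f(6) = -16.
T_5 = (Δx/2)·[f(x_0) + 2f(x_1) + ... + 2f(x_{4}) + f(x_5)].
Sum = -55.

-55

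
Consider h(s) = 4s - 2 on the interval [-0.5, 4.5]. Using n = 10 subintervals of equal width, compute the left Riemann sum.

Δs = (4.5 − (-0.5))/10 = 0.5.
Left endpoints: -0.5, 0, 0.5, 1, 1.5, 2, 2.5, 3, 3.5, 4.
h(-0.5) = -4, h(0) = -2, h(0.5) = 0, h(1) = 2, h(1.5) = 4, h(2) = 6, h(2.5) = 8, h(3) = 10, h(3.5) = 12, h(4) = 14.
Sum = Δs · [h(-0.5) + h(0) + h(0.5) + ...].
Sum = 25.

25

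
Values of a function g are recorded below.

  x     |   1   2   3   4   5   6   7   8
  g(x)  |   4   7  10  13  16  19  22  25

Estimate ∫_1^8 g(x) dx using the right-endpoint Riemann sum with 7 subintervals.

112

Δx = 1.
Sum = 1·[7 + 10 + 13 + 16 + 19 + 22 + 25] = 112.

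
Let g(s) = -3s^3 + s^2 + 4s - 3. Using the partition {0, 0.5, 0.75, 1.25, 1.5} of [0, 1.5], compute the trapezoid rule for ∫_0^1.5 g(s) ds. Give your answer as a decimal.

-2.90625

Subinterval widths: 0.5, 0.25, 0.5, 0.25.
g(0) = -3, g(0.5) = -1.125, g(0.75) = -0.703125, g(1.25) = -2.296875, g(1.5) = -4.875.
On each subinterval the trapezoid contributes (Δs_i/2)·[g(s_{i-1}) + g(s_i)].
Sum = -2.90625.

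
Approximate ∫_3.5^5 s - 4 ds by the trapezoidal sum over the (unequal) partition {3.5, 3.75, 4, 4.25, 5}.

0.375

Subinterval widths: 0.25, 0.25, 0.25, 0.75.
f(3.5) = -0.5, f(3.75) = -0.25, f(4) = 0, f(4.25) = 0.25, f(5) = 1.
On each subinterval the trapezoid contributes (Δs_i/2)·[f(s_{i-1}) + f(s_i)].
Sum = 0.375.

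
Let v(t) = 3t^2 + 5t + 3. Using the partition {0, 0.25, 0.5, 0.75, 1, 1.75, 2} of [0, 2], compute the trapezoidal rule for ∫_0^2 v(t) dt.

24.25

Subinterval widths: 0.25, 0.25, 0.25, 0.25, 0.75, 0.25.
v(0) = 3, v(0.25) = 4.4375, v(0.5) = 6.25, v(0.75) = 8.4375, v(1) = 11, v(1.75) = 20.9375, v(2) = 25.
On each subinterval the trapezoid contributes (Δt_i/2)·[v(t_{i-1}) + v(t_i)].
Sum = 24.25.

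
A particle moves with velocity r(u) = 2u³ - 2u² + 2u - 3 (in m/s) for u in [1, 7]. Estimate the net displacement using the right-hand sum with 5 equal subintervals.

1393.68

Δu = (7 − 1)/5 = 1.2.
Right endpoints: 2.2, 3.4, 4.6, 5.8, 7.
r(2.2) = 13.016, r(3.4) = 59.288, r(4.6) = 158.552, r(5.8) = 331.544, r(7) = 599.
Sum = Δu · [r(2.2) + r(3.4) + r(4.6) + r(5.8) + r(7)].
Sum = 1393.68.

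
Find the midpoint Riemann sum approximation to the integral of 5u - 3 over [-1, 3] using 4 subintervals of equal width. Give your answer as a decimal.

8

Δu = (3 − (-1))/4 = 1.
Midpoints: -0.5, 0.5, 1.5, 2.5.
f(-0.5) = -5.5, f(0.5) = -0.5, f(1.5) = 4.5, f(2.5) = 9.5.
Sum = Δu · [f(-0.5) + f(0.5) + f(1.5) + f(2.5)].
Sum = 8.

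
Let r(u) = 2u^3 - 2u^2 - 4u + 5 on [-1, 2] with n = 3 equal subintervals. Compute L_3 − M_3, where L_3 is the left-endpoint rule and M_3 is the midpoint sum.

0.75

L_3 = 11.
M_3 = 10.25.
L_3 − M_3 = 0.75.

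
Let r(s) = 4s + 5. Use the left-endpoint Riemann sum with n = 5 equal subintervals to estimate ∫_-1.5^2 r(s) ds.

16.1

Δs = (2 − (-1.5))/5 = 0.7.
Left endpoints: -1.5, -0.8, -0.1, 0.6, 1.3.
r(-1.5) = -1, r(-0.8) = 1.8, r(-0.1) = 4.6, r(0.6) = 7.4, r(1.3) = 10.2.
Sum = Δs · [r(-1.5) + r(-0.8) + r(-0.1) + r(0.6) + r(1.3)].
Sum = 16.1.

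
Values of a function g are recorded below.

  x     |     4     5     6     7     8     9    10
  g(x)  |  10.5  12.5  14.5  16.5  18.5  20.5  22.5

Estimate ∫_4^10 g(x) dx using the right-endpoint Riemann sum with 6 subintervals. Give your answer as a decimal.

105

Δx = 1.
Sum = 1·[12.5 + 14.5 + 16.5 + 18.5 + 20.5 + 22.5] = 105.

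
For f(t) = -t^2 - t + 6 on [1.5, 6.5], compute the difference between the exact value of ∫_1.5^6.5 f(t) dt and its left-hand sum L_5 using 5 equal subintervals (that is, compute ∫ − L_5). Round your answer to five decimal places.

Exact integral: ∫_1.5^6.5 f(t) dt ≈ -80.4166667.
L_5 = -58.75.
Error ≈ -80.4166667 − (-58.75) ≈ -21.66667.

-21.66667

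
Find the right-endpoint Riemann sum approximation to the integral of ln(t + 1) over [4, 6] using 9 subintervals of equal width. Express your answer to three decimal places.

3.611

Δt = (6 − 4)/9 = 2/9.
Right endpoints: 38/9, 40/9, 14/3, 44/9, 46/9, 16/3, 50/9, 52/9, 6.
f(38/9) ≈ 1.653, f(40/9) ≈ 1.695, f(14/3) ≈ 1.735, f(44/9) ≈ 1.773, f(46/9) ≈ 1.810, f(16/3) ≈ 1.846, f(50/9) ≈ 1.880, f(52/9) ≈ 1.914, f(6) ≈ 1.946.
Sum = Δt · [f(38/9) + f(40/9) + f(14/3) + ...].
Sum ≈ 3.611.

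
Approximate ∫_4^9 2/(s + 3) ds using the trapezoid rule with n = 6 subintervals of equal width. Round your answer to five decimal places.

Δs = (9 − 4)/6 = 5/6.
f(4) = 2/7, f(29/6) = 12/47, f(17/3) = 3/13, f(6.5) = 4/19, f(22/3) = 6/31, f(49/6) = 12/67, f(9) = 1/6.
T_6 = (Δs/2)·[f(s_0) + 2f(s_1) + ... + 2f(s_{5}) + f(s_6)].
Sum ≈ 1.07955.

1.07955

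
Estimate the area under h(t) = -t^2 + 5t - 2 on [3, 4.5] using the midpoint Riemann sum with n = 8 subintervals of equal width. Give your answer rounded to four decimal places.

Δt = (4.5 − 3)/8 = 0.1875.
Midpoints: 3.09375, 3.28125, 3.46875, 3.65625, 3.84375, 4.03125, 4.21875, 4.40625.
h(3.09375) = 3991/1024, h(3.28125) = 3727/1024, h(3.46875) = 3391/1024, h(3.65625) = 2983/1024, h(3.84375) = 2503/1024, h(4.03125) = 1951/1024, h(4.21875) = 1327/1024, h(4.40625) = 631/1024.
Sum = Δt · [h(3.09375) + h(3.28125) + h(3.46875) + ...].
Sum ≈ 3.7544.

3.7544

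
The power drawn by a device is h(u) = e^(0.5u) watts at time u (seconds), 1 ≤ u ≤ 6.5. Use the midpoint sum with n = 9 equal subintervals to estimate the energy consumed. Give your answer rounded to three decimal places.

Δu = (6.5 − 1)/9 = 11/18.
Midpoints: 47/36, 23/12, 91/36, 113/36, 3.75, 157/36, 179/36, 67/12, 223/36.
h(47/36) ≈ 1.921, h(23/12) ≈ 2.607, h(91/36) ≈ 3.539, h(113/36) ≈ 4.804, h(3.75) ≈ 6.521, h(157/36) ≈ 8.851, h(179/36) ≈ 12.014, h(67/12) ≈ 16.308, h(223/36) ≈ 22.136.
Sum = Δu · [h(47/36) + h(23/12) + h(91/36) + ...].
Sum ≈ 48.096.

48.096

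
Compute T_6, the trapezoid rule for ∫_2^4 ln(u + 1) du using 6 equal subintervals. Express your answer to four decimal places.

Δu = (4 − 2)/6 = 1/3.
f(2) ≈ 1.0986, f(7/3) ≈ 1.2040, f(8/3) ≈ 1.2993, f(3) ≈ 1.3863, f(10/3) ≈ 1.4663, f(11/3) ≈ 1.5404, f(4) ≈ 1.6094.
T_6 = (Δu/2)·[f(u_0) + 2f(u_1) + ... + 2f(u_{5}) + f(u_6)].
Sum ≈ 2.7501.

2.7501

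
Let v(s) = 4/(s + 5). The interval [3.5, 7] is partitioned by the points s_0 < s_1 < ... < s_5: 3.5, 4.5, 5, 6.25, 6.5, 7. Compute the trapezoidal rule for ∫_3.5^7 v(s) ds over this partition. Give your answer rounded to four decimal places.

Subinterval widths: 1, 0.5, 1.25, 0.25, 0.5.
v(3.5) = 8/17, v(4.5) = 8/19, v(5) = 0.4, v(6.25) = 16/45, v(6.5) = 8/23, v(7) = 1/3.
On each subinterval the trapezoid contributes (Δs_i/2)·[v(s_{i-1}) + v(s_i)].
Sum ≈ 1.3815.

1.3815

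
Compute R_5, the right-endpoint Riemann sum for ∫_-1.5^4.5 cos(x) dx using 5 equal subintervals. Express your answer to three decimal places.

-0.151

Δx = (4.5 − (-1.5))/5 = 1.2.
Right endpoints: -0.3, 0.9, 2.1, 3.3, 4.5.
f(-0.3) ≈ 0.955, f(0.9) ≈ 0.622, f(2.1) ≈ -0.505, f(3.3) ≈ -0.987, f(4.5) ≈ -0.211.
Sum = Δx · [f(-0.3) + f(0.9) + f(2.1) + f(3.3) + f(4.5)].
Sum ≈ -0.151.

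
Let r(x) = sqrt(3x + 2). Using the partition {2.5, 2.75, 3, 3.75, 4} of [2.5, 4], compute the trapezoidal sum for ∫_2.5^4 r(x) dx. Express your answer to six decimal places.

Subinterval widths: 0.25, 0.25, 0.75, 0.25.
r(2.5) ≈ 3.082207, r(2.75) ≈ 3.201562, r(3) ≈ 3.316625, r(3.75) ≈ 3.640055, r(4) ≈ 3.741657.
On each subinterval the trapezoid contributes (Δx_i/2)·[r(x_{i-1}) + r(x_i)].
Sum ≈ 5.131713.

5.131713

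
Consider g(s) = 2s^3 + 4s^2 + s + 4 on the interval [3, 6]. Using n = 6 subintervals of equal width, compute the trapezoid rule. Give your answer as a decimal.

Δs = (6 − 3)/6 = 0.5.
g(3) = 97, g(3.5) = 142.25, g(4) = 200, g(4.5) = 271.75, g(5) = 359, g(5.5) = 463.25, g(6) = 586.
T_6 = (Δs/2)·[g(s_0) + 2g(s_1) + ... + 2g(s_{5}) + g(s_6)].
Sum = 888.875.

888.875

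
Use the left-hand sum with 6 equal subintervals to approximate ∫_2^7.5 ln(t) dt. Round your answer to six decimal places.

7.594226

Δt = (7.5 − 2)/6 = 11/12.
Left endpoints: 2, 35/12, 23/6, 4.75, 17/3, 79/12.
f(2) ≈ 0.693147, f(35/12) ≈ 1.070441, f(23/6) ≈ 1.343735, f(4.75) ≈ 1.558145, f(17/3) ≈ 1.734601, f(79/12) ≈ 1.884541.
Sum = Δt · [f(2) + f(35/12) + f(23/6) + ...].
Sum ≈ 7.594226.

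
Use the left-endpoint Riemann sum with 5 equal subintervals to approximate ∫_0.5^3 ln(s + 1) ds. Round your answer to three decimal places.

Δs = (3 − 0.5)/5 = 0.5.
Left endpoints: 0.5, 1, 1.5, 2, 2.5.
f(0.5) ≈ 0.405, f(1) ≈ 0.693, f(1.5) ≈ 0.916, f(2) ≈ 1.099, f(2.5) ≈ 1.253.
Sum = Δs · [f(0.5) + f(1) + f(1.5) + f(2) + f(2.5)].
Sum ≈ 2.183.

2.183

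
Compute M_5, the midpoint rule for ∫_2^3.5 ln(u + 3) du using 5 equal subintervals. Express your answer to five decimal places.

Δu = (3.5 − 2)/5 = 0.3.
Midpoints: 2.15, 2.45, 2.75, 3.05, 3.35.
f(2.15) ≈ 1.63900, f(2.45) ≈ 1.69562, f(2.75) ≈ 1.74920, f(3.05) ≈ 1.80006, f(3.35) ≈ 1.84845.
Sum = Δu · [f(2.15) + f(2.45) + f(2.75) + f(3.05) + f(3.35)].
Sum ≈ 2.61970.

2.61970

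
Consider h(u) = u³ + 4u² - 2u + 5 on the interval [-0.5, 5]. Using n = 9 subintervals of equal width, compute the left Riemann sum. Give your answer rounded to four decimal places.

264.3763

Δu = (5 − (-0.5))/9 = 11/18.
Left endpoints: -0.5, 1/9, 13/18, 4/3, 35/18, 23/9, 19/6, 34/9, 79/18.
h(-0.5) = 6.875, h(1/9) = 3520/729, h(13/18) = 35101/5832, h(4/3) = 319/27, h(35/18) = 137555/5832, h(23/9) = 31130/729, h(19/6) = 15235/216, h(34/9) = 79057/729, h(79/18) = 920359/5832.
Sum = Δu · [h(-0.5) + h(1/9) + h(13/18) + ...].
Sum ≈ 264.3763.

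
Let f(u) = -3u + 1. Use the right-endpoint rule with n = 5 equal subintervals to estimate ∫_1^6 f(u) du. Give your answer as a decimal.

-55

Δu = (6 − 1)/5 = 1.
Right endpoints: 2, 3, 4, 5, 6.
f(2) = -5, f(3) = -8, f(4) = -11, f(5) = -14, f(6) = -17.
Sum = Δu · [f(2) + f(3) + f(4) + f(5) + f(6)].
Sum = -55.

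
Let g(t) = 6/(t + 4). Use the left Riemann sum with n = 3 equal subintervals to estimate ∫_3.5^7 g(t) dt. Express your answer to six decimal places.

Δt = (7 − 3.5)/3 = 7/6.
Left endpoints: 3.5, 14/3, 35/6.
g(3.5) = 0.8, g(14/3) = 9/13, g(35/6) = 36/59.
Sum = Δt · [g(3.5) + g(14/3) + g(35/6)].
Sum ≈ 2.452890.

2.452890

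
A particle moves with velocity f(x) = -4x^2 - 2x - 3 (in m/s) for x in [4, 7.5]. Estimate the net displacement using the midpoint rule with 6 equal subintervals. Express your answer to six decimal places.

Δx = (7.5 − 4)/6 = 7/12.
Midpoints: 103/24, 4.875, 131/24, 145/24, 6.625, 173/24.
f(103/24) = -12277/144, f(4.875) = -107.8125, f(131/24) = -19165/144, f(145/24) = -23197/144, f(6.625) = -191.8125, f(173/24) = -32437/144.
Sum = Δx · [f(103/24) + f(4.875) + f(131/24) + ...].
Sum ≈ -527.519676.

-527.519676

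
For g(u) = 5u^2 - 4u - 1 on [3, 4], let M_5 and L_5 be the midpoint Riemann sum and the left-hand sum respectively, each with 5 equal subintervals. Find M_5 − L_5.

M_5 = 46.65.
L_5 = 43.6.
M_5 − L_5 = 3.05.

3.05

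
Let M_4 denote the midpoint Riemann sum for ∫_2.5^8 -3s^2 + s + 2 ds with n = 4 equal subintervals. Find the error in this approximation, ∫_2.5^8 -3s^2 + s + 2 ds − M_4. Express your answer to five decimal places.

Exact integral: ∫_2.5^8 f(s) ds = -456.5.
M_4 ≈ -453.9003906.
Error ≈ -456.5 − (-453.9003906) ≈ -2.59961.

-2.59961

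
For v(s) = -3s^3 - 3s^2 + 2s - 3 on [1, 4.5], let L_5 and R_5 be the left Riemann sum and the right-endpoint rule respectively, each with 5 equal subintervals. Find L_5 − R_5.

224.7875

L_5 = -283.71.
R_5 = -508.4975.
L_5 − R_5 = 224.7875.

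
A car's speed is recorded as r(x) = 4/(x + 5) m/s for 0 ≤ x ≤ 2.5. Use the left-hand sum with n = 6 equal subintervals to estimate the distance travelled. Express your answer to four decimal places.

Δx = (2.5 − 0)/6 = 5/12.
Left endpoints: 0, 5/12, 5/6, 1.25, 5/3, 25/12.
r(0) = 0.8, r(5/12) = 48/65, r(5/6) = 24/35, r(1.25) = 0.64, r(5/3) = 0.6, r(25/12) = 48/85.
Sum = Δx · [r(0) + r(5/12) + r(5/6) + ...].
Sum ≈ 1.6787.

1.6787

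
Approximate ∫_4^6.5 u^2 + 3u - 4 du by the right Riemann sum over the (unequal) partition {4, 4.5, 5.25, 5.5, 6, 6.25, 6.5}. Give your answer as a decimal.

Subinterval widths: 0.5, 0.75, 0.25, 0.5, 0.25, 0.25.
Right endpoints: 4.5, 5.25, 5.5, 6, 6.25, 6.5.
f(4.5) = 29.75, f(5.25) = 39.3125, f(5.5) = 42.75, f(6) = 50, f(6.25) = 53.8125, f(6.5) = 57.75.
Sum = Σ Δu_i · f(u_i).
Sum = 107.9375.

107.9375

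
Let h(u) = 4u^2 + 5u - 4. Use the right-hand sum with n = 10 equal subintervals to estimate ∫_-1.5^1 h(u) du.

-6.25

Δu = (1 − (-1.5))/10 = 0.25.
Right endpoints: -1.25, -1, -0.75, -0.5, -0.25, 0, 0.25, 0.5, 0.75, 1.
h(-1.25) = -4, h(-1) = -5, h(-0.75) = -5.5, h(-0.5) = -5.5, h(-0.25) = -5, h(0) = -4, h(0.25) = -2.5, h(0.5) = -0.5, h(0.75) = 2, h(1) = 5.
Sum = Δu · [h(-1.25) + h(-1) + h(-0.75) + ...].
Sum = -6.25.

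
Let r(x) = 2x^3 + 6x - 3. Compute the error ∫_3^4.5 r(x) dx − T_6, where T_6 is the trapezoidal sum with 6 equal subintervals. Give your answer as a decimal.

-0.3515625

Exact integral: ∫_3^4.5 r(x) dx = 193.78125.
T_6 = 194.1328125.
Error = 193.78125 − 194.1328125 = -0.3515625.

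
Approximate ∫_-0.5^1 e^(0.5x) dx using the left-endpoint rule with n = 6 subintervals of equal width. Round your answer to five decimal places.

1.63337

Δx = (1 − (-0.5))/6 = 0.25.
Left endpoints: -0.5, -0.25, 0, 0.25, 0.5, 0.75.
f(-0.5) ≈ 0.77880, f(-0.25) ≈ 0.88250, f(0) ≈ 1.00000, f(0.25) ≈ 1.13315, f(0.5) ≈ 1.28403, f(0.75) ≈ 1.45499.
Sum = Δx · [f(-0.5) + f(-0.25) + f(0) + ...].
Sum ≈ 1.63337.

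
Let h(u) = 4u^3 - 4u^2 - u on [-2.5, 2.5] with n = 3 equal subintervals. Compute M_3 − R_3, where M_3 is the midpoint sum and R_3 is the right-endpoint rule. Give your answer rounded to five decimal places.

-86.11111

M_3 ≈ -37.0370370.
R_3 ≈ 49.0740741.
M_3 − R_3 ≈ -86.11111.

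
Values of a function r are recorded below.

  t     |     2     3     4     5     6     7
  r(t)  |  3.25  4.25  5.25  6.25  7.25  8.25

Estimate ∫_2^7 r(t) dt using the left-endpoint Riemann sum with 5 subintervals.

26.25

Δt = 1.
Sum = 1·[3.25 + 4.25 + 5.25 + 6.25 + 7.25] = 26.25.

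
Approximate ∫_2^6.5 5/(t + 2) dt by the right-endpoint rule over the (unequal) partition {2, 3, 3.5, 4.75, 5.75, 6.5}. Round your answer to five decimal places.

Subinterval widths: 1, 0.5, 1.25, 1, 0.75.
Right endpoints: 3, 3.5, 4.75, 5.75, 6.5.
f(3) = 1, f(3.5) = 10/11, f(4.75) = 20/27, f(5.75) = 20/31, f(6.5) = 10/17.
Sum = Σ Δt_i · f(t_i).
Sum ≈ 3.46681.

3.46681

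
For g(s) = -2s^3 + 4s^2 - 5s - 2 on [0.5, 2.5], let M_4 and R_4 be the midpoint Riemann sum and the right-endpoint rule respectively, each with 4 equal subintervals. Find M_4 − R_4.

M_4 = -17.625.
R_4 = -22.5.
M_4 − R_4 = 4.875.

4.875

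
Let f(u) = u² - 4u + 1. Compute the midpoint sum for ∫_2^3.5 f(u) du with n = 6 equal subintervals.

-3.3828125

Δu = (3.5 − 2)/6 = 0.25.
Midpoints: 2.125, 2.375, 2.625, 2.875, 3.125, 3.375.
f(2.125) = -2.984375, f(2.375) = -2.859375, f(2.625) = -2.609375, f(2.875) = -2.234375, f(3.125) = -1.734375, f(3.375) = -1.109375.
Sum = Δu · [f(2.125) + f(2.375) + f(2.625) + ...].
Sum = -3.3828125.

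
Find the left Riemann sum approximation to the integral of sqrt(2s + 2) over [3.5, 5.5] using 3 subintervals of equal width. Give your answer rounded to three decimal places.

6.420

Δs = (5.5 − 3.5)/3 = 2/3.
Left endpoints: 3.5, 25/6, 29/6.
f(3.5) ≈ 3.000, f(25/6) ≈ 3.215, f(29/6) ≈ 3.416.
Sum = Δs · [f(3.5) + f(25/6) + f(29/6)].
Sum ≈ 6.420.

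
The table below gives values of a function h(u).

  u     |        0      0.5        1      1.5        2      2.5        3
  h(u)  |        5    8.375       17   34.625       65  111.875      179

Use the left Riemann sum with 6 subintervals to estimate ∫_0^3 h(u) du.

Δu = 0.5.
Sum = 0.5·[5 + 8.375 + 17 + 34.625 + 65 + 111.875] = 120.9375.

120.9375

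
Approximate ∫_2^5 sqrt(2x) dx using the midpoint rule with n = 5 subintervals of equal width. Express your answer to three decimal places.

7.877

Δx = (5 − 2)/5 = 0.6.
Midpoints: 2.3, 2.9, 3.5, 4.1, 4.7.
f(2.3) ≈ 2.145, f(2.9) ≈ 2.408, f(3.5) ≈ 2.646, f(4.1) ≈ 2.864, f(4.7) ≈ 3.066.
Sum = Δx · [f(2.3) + f(2.9) + f(3.5) + f(4.1) + f(4.7)].
Sum ≈ 7.877.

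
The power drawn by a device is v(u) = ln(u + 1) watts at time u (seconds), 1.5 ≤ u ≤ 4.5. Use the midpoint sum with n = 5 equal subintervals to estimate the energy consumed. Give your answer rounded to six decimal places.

Δu = (4.5 − 1.5)/5 = 0.6.
Midpoints: 1.8, 2.4, 3, 3.6, 4.2.
v(1.8) ≈ 1.029619, v(2.4) ≈ 1.223775, v(3) ≈ 1.386294, v(3.6) ≈ 1.526056, v(4.2) ≈ 1.648659.
Sum = Δu · [v(1.8) + v(2.4) + v(3) + v(3.6) + v(4.2)].
Sum ≈ 4.088642.

4.088642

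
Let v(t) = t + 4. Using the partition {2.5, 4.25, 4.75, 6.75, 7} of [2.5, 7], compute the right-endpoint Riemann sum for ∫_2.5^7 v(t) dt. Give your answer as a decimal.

Subinterval widths: 1.75, 0.5, 2, 0.25.
Right endpoints: 4.25, 4.75, 6.75, 7.
v(4.25) = 8.25, v(4.75) = 8.75, v(6.75) = 10.75, v(7) = 11.
Sum = Σ Δt_i · v(t_i).
Sum = 43.0625.

43.0625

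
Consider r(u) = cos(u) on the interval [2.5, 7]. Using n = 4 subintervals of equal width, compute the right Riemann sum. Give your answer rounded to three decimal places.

Δu = (7 − 2.5)/4 = 1.125.
Right endpoints: 3.625, 4.75, 5.875, 7.
r(3.625) ≈ -0.885, r(4.75) ≈ 0.038, r(5.875) ≈ 0.918, r(7) ≈ 0.754.
Sum = Δu · [r(3.625) + r(4.75) + r(5.875) + r(7)].
Sum ≈ 0.927.

0.927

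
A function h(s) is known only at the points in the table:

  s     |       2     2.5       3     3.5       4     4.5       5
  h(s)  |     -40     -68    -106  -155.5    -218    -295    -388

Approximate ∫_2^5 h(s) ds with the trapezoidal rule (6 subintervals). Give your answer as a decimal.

Δs = 0.5.
T_6 = (0.5/2)·[(-40) + 2·(-68) + 2·(-106) + 2·(-155.5) + 2·(-218) + 2·(-295) + (-388)] = -528.25.

-528.25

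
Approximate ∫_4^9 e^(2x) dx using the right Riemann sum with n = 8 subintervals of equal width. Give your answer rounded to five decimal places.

Δx = (9 − 4)/8 = 0.625.
Right endpoints: 4.625, 5.25, 5.875, 6.5, 7.125, 7.75, 8.375, 9.
f(4.625) ≈ 10404.56572, f(5.25) ≈ 36315.50267, f(5.875) ≈ 126753.55901, f(6.5) ≈ 442413.39201, f(7.125) ≈ 1544174.46709, f(7.75) ≈ 5389698.47628, f(8.375) ≈ 18811896.11954, f(9) ≈ 65659969.13733.
Sum = Δx · [f(4.625) + f(5.25) + f(5.875) + ...].
Sum ≈ 57513515.76228.

57513515.76228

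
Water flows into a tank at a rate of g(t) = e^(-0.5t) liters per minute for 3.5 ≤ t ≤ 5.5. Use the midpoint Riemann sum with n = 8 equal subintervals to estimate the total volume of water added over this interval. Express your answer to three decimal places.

0.220

Δt = (5.5 − 3.5)/8 = 0.25.
Midpoints: 3.625, 3.875, 4.125, 4.375, 4.625, 4.875, 5.125, 5.375.
g(3.625) ≈ 0.163, g(3.875) ≈ 0.144, g(4.125) ≈ 0.127, g(4.375) ≈ 0.112, g(4.625) ≈ 0.099, g(4.875) ≈ 0.087, g(5.125) ≈ 0.077, g(5.375) ≈ 0.068.
Sum = Δt · [g(3.625) + g(3.875) + g(4.125) + ...].
Sum ≈ 0.220.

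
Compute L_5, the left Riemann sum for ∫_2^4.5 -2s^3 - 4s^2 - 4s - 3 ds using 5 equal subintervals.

Δs = (4.5 − 2)/5 = 0.5.
Left endpoints: 2, 2.5, 3, 3.5, 4.
f(2) = -43, f(2.5) = -69.25, f(3) = -105, f(3.5) = -151.75, f(4) = -211.
Sum = Δs · [f(2) + f(2.5) + f(3) + f(3.5) + f(4)].
Sum = -290.

-290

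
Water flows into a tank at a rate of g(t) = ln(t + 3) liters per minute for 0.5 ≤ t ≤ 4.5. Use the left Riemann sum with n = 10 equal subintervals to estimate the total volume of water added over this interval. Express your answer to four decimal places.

6.5726

Δt = (4.5 − 0.5)/10 = 0.4.
Left endpoints: 0.5, 0.9, 1.3, 1.7, 2.1, 2.5, 2.9, 3.3, 3.7, 4.1.
g(0.5) ≈ 1.2528, g(0.9) ≈ 1.3610, g(1.3) ≈ 1.4586, g(1.7) ≈ 1.5476, g(2.1) ≈ 1.6292, g(2.5) ≈ 1.7047, g(2.9) ≈ 1.7750, g(3.3) ≈ 1.8405, g(3.7) ≈ 1.9021, g(4.1) ≈ 1.9601.
Sum = Δt · [g(0.5) + g(0.9) + g(1.3) + ...].
Sum ≈ 6.5726.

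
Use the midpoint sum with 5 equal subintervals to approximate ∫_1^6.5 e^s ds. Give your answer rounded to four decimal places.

630.1684

Δs = (6.5 − 1)/5 = 1.1.
Midpoints: 1.55, 2.65, 3.75, 4.85, 5.95.
f(1.55) ≈ 4.7115, f(2.65) ≈ 14.1540, f(3.75) ≈ 42.5211, f(4.85) ≈ 127.7404, f(5.95) ≈ 383.7533.
Sum = Δs · [f(1.55) + f(2.65) + f(3.75) + f(4.85) + f(5.95)].
Sum ≈ 630.1684.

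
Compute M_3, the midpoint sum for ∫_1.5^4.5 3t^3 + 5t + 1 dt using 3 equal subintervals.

Δt = (4.5 − 1.5)/3 = 1.
Midpoints: 2, 3, 4.
f(2) = 35, f(3) = 97, f(4) = 213.
Sum = Δt · [f(2) + f(3) + f(4)].
Sum = 345.

345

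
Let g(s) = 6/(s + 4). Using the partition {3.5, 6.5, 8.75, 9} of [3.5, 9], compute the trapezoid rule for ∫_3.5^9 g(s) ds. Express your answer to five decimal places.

Subinterval widths: 3, 2.25, 0.25.
g(3.5) = 0.8, g(6.5) = 4/7, g(8.75) = 8/17, g(9) = 6/13.
On each subinterval the trapezoid contributes (Δs_i/2)·[g(s_{i-1}) + g(s_i)].
Sum ≈ 3.34593.

3.34593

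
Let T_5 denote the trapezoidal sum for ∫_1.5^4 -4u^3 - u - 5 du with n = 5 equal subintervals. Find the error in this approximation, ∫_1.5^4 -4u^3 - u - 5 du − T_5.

Exact integral: ∫_1.5^4 f(u) du = -270.3125.
T_5 = -273.75.
Error = -270.3125 − (-273.75) = 3.4375.

3.4375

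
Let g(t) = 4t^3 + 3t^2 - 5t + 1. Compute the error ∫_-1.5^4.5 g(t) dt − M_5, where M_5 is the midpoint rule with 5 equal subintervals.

Exact integral: ∫_-1.5^4.5 g(t) dt = 460.5.
M_5 = 445.38.
Error = 460.5 − 445.38 = 15.12.

15.12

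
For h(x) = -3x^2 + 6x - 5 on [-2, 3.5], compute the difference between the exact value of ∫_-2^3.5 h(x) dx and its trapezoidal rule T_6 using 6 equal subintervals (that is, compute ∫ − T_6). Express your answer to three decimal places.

Exact integral: ∫_-2^3.5 h(x) dx = -53.625.
T_6 ≈ -55.93576.
Error ≈ -53.625 − (-55.93576) ≈ 2.311.

2.311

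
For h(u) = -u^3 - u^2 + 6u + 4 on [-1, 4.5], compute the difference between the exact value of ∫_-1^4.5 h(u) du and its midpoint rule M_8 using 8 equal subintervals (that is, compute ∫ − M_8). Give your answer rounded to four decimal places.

Exact integral: ∫_-1^4.5 h(u) du ≈ -53.223958.
M_8 ≈ -51.869995.
Error ≈ -53.223958 − (-51.869995) ≈ -1.3540.

-1.3540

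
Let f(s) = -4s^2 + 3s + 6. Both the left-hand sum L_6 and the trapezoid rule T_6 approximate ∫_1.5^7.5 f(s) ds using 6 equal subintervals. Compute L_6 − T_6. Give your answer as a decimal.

L_6 = -346.
T_6 = -445.
L_6 − T_6 = 99.

99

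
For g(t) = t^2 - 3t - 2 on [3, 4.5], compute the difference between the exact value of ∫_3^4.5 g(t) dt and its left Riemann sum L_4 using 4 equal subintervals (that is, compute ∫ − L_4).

Exact integral: ∫_3^4.5 g(t) dt = 1.5.
L_4 = 0.26953125.
Error = 1.5 − 0.26953125 = 1.23046875.

1.23046875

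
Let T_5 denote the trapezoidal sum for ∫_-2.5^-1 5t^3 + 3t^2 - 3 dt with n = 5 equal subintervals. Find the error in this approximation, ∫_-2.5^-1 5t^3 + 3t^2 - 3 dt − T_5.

Exact integral: ∫_-2.5^-1 f(t) dt = -37.453125.
T_5 = -37.97625.
Error = -37.453125 − (-37.97625) = 0.523125.

0.523125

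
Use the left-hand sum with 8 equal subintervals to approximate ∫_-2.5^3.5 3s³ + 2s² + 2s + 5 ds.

Δs = (3.5 − (-2.5))/8 = 0.75.
Left endpoints: -2.5, -1.75, -1, -0.25, 0.5, 1.25, 2, 2.75.
f(-2.5) = -34.375, f(-1.75) = -8.453125, f(-1) = 2, f(-0.25) = 4.578125, f(0.5) = 6.875, f(1.25) = 16.484375, f(2) = 41, f(2.75) = 88.015625.
Sum = Δs · [f(-2.5) + f(-1.75) + f(-1) + ...].
Sum = 87.09375.

87.09375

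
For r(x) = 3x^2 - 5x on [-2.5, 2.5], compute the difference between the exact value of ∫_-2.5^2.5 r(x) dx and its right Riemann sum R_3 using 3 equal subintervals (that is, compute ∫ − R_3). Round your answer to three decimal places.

13.889

Exact integral: ∫_-2.5^2.5 r(x) dx = 31.25.
R_3 ≈ 17.36111.
Error ≈ 31.25 − 17.36111 ≈ 13.889.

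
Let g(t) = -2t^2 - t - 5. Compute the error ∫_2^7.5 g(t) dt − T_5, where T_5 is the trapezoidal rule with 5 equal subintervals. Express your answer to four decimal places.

Exact integral: ∫_2^7.5 g(t) dt ≈ -329.541667.
T_5 = -331.76.
Error ≈ -329.541667 − (-331.76) ≈ 2.2183.

2.2183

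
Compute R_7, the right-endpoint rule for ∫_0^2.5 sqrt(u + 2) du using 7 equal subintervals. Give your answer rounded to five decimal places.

4.60336

Δu = (2.5 − 0)/7 = 5/14.
Right endpoints: 5/14, 5/7, 15/14, 10/7, 25/14, 15/7, 2.5.
f(5/14) ≈ 1.53530, f(5/7) ≈ 1.64751, f(15/14) ≈ 1.75255, f(10/7) ≈ 1.85164, f(25/14) ≈ 1.94569, f(15/7) ≈ 2.03540, f(2.5) ≈ 2.12132.
Sum = Δu · [f(5/14) + f(5/7) + f(15/14) + ...].
Sum ≈ 4.60336.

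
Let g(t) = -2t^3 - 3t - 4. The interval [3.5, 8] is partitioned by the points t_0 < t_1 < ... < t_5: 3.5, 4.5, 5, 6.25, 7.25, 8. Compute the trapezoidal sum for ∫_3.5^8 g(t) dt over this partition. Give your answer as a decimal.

Subinterval widths: 1, 0.5, 1.25, 1, 0.75.
g(3.5) = -100.25, g(4.5) = -199.75, g(5) = -269, g(6.25) = -511.03125, g(7.25) = -787.90625, g(8) = -1052.
On each subinterval the trapezoid contributes (Δt_i/2)·[g(t_{i-1}) + g(t_i)].
Sum = -2094.140625.

-2094.140625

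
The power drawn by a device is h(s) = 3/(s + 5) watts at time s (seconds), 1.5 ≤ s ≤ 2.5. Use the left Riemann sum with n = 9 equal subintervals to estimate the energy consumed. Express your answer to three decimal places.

Δs = (2.5 − 1.5)/9 = 1/9.
Left endpoints: 1.5, 29/18, 31/18, 11/6, 35/18, 37/18, 13/6, 41/18, 43/18.
h(1.5) = 6/13, h(29/18) = 54/119, h(31/18) = 54/121, h(11/6) = 18/41, h(35/18) = 0.432, h(37/18) = 54/127, h(13/6) = 18/43, h(41/18) = 54/131, h(43/18) = 54/133.
Sum = Δs · [h(1.5) + h(29/18) + h(31/18) + ...].
Sum ≈ 0.433.

0.433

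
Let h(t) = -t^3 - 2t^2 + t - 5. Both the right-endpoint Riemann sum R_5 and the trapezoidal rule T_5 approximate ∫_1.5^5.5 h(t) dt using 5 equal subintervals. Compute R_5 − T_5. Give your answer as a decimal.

-86

R_5 = -433.5.
T_5 = -347.5.
R_5 − T_5 = -86.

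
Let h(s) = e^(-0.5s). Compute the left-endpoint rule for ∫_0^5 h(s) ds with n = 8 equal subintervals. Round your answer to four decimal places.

2.1376

Δs = (5 − 0)/8 = 0.625.
Left endpoints: 0, 0.625, 1.25, 1.875, 2.5, 3.125, 3.75, 4.375.
h(0) ≈ 1.0000, h(0.625) ≈ 0.7316, h(1.25) ≈ 0.5353, h(1.875) ≈ 0.3916, h(2.5) ≈ 0.2865, h(3.125) ≈ 0.2096, h(3.75) ≈ 0.1534, h(4.375) ≈ 0.1122.
Sum = Δs · [h(0) + h(0.625) + h(1.25) + ...].
Sum ≈ 2.1376.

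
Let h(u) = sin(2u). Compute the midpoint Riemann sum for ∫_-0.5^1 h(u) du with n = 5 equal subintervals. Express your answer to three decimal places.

Δu = (1 − (-0.5))/5 = 0.3.
Midpoints: -0.35, -0.05, 0.25, 0.55, 0.85.
h(-0.35) ≈ -0.644, h(-0.05) ≈ -0.100, h(0.25) ≈ 0.479, h(0.55) ≈ 0.891, h(0.85) ≈ 0.992.
Sum = Δu · [h(-0.35) + h(-0.05) + h(0.25) + h(0.55) + h(0.85)].
Sum ≈ 0.485.

0.485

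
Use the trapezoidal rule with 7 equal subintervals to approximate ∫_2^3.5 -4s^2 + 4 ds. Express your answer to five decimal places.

-40.54592

Δs = (3.5 − 2)/7 = 3/14.
f(2) = -12, f(31/14) = -765/49, f(17/7) = -960/49, f(37/14) = -1173/49, f(20/7) = -1404/49, f(43/14) = -1653/49, f(23/7) = -1920/49, f(3.5) = -45.
T_7 = (Δs/2)·[f(s_0) + 2f(s_1) + ... + 2f(s_{6}) + f(s_7)].
Sum ≈ -40.54592.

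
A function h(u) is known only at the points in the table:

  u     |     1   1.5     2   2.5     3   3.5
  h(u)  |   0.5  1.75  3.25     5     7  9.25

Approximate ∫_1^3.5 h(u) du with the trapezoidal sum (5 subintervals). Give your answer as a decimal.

10.9375

Δu = 0.5.
T_5 = (0.5/2)·[0.5 + 2·1.75 + 2·3.25 + 2·5 + 2·7 + 9.25] = 10.9375.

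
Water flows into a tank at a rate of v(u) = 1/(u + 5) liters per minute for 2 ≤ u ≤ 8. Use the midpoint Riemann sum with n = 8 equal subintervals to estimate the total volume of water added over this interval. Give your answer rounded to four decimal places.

Δu = (8 − 2)/8 = 0.75.
Midpoints: 2.375, 3.125, 3.875, 4.625, 5.375, 6.125, 6.875, 7.625.
v(2.375) = 8/59, v(3.125) = 8/65, v(3.875) = 8/71, v(4.625) = 8/77, v(5.375) = 8/83, v(6.125) = 8/89, v(6.875) = 8/95, v(7.625) = 8/101.
Sum = Δu · [v(2.375) + v(3.125) + v(3.875) + ...].
Sum ≈ 0.6187.

0.6187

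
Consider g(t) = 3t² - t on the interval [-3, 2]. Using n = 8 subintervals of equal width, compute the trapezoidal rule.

38.4765625

Δt = (2 − (-3))/8 = 0.625.
g(-3) = 30, g(-2.375) = 19.296875, g(-1.75) = 10.9375, g(-1.125) = 4.921875, g(-0.5) = 1.25, g(0.125) = -0.078125, g(0.75) = 0.9375, g(1.375) = 4.296875, g(2) = 10.
T_8 = (Δt/2)·[g(t_0) + 2g(t_1) + ... + 2g(t_{7}) + g(t_8)].
Sum = 38.4765625.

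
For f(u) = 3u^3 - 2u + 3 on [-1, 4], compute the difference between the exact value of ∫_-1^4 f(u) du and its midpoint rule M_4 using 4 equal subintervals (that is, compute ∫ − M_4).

Exact integral: ∫_-1^4 f(u) du = 191.25.
M_4 = 182.4609375.
Error = 191.25 − 182.4609375 = 8.7890625.

8.7890625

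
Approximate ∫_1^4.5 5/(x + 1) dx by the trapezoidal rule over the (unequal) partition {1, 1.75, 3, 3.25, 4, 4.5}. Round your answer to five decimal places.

5.13369

Subinterval widths: 0.75, 1.25, 0.25, 0.75, 0.5.
f(1) = 2.5, f(1.75) = 20/11, f(3) = 1.25, f(3.25) = 20/17, f(4) = 1, f(4.5) = 10/11.
On each subinterval the trapezoid contributes (Δx_i/2)·[f(x_{i-1}) + f(x_i)].
Sum ≈ 5.13369.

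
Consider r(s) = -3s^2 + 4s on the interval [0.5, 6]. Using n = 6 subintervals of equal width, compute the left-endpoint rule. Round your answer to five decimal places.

Δs = (6 − 0.5)/6 = 11/12.
Left endpoints: 0.5, 17/12, 7/3, 3.25, 25/6, 61/12.
r(0.5) = 1.25, r(17/12) = -17/48, r(7/3) = -7, r(3.25) = -18.6875, r(25/6) = -425/12, r(61/12) = -57.1875.
Sum = Δs · [r(0.5) + r(17/12) + r(7/3) + ...].
Sum ≈ -107.61285.

-107.61285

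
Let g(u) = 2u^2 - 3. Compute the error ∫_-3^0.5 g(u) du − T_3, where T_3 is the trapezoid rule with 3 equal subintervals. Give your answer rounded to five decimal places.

-1.58796

Exact integral: ∫_-3^0.5 g(u) du ≈ 7.5833333.
T_3 ≈ 9.1712963.
Error ≈ 7.5833333 − 9.1712963 ≈ -1.58796.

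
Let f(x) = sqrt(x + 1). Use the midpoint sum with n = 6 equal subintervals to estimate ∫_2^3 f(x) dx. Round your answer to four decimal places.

Δx = (3 − 2)/6 = 1/6.
Midpoints: 25/12, 2.25, 29/12, 31/12, 2.75, 35/12.
f(25/12) ≈ 1.7559, f(2.25) ≈ 1.8028, f(29/12) ≈ 1.8484, f(31/12) ≈ 1.8930, f(2.75) ≈ 1.9365, f(35/12) ≈ 1.9791.
Sum = Δx · [f(25/12) + f(2.25) + f(29/12) + ...].
Sum ≈ 1.8693.

1.8693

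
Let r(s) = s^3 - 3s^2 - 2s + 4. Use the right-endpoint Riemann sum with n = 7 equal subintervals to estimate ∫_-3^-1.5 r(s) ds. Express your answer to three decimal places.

Δs = (-1.5 − (-3))/7 = 3/14.
Right endpoints: -39/14, -18/7, -33/14, -15/7, -27/14, -12/7, -1.5.
r(-39/14) = -96937/2744, r(-18/7) = -9500/343, r(-33/14) = -57763/2744, r(-15/7) = -5258/343, r(-27/14) = -28741/2744, r(-12/7) = -2204/343, r(-1.5) = -3.125.
Sum = Δs · [r(-39/14) + r(-18/7) + r(-33/14) + ...].
Sum ≈ -25.592.

-25.592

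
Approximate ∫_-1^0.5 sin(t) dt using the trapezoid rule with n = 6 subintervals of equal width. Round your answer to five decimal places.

-0.33552

Δt = (0.5 − (-1))/6 = 0.25.
f(-1) ≈ -0.84147, f(-0.75) ≈ -0.68164, f(-0.5) ≈ -0.47943, f(-0.25) ≈ -0.24740, f(0) ≈ 0.00000, f(0.25) ≈ 0.24740, f(0.5) ≈ 0.47943.
T_6 = (Δt/2)·[f(t_0) + 2f(t_1) + ... + 2f(t_{5}) + f(t_6)].
Sum ≈ -0.33552.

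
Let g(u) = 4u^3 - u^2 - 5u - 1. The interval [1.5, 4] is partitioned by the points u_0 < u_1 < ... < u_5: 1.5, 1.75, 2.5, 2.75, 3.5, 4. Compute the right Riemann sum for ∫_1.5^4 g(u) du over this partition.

264.5

Subinterval widths: 0.25, 0.75, 0.25, 0.75, 0.5.
Right endpoints: 1.75, 2.5, 2.75, 3.5, 4.
g(1.75) = 8.625, g(2.5) = 42.75, g(2.75) = 60.875, g(3.5) = 140.75, g(4) = 219.
Sum = Σ Δu_i · g(u_i).
Sum = 264.5.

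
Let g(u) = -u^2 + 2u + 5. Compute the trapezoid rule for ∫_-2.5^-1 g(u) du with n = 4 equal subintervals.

-2.66015625

Δu = (-1 − (-2.5))/4 = 0.375.
g(-2.5) = -6.25, g(-2.125) = -3.765625, g(-1.75) = -1.5625, g(-1.375) = 0.359375, g(-1) = 2.
T_4 = (Δu/2)·[g(u_0) + 2g(u_1) + 2g(u_2) + 2g(u_3) + g(u_4)].
Sum = -2.66015625.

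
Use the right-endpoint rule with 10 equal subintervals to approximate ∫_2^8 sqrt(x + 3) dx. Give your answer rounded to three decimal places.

17.190

Δx = (8 − 2)/10 = 0.6.
Right endpoints: 2.6, 3.2, 3.8, 4.4, 5, 5.6, 6.2, 6.8, 7.4, 8.
f(2.6) ≈ 2.366, f(3.2) ≈ 2.490, f(3.8) ≈ 2.608, f(4.4) ≈ 2.720, f(5) ≈ 2.828, f(5.6) ≈ 2.933, f(6.2) ≈ 3.033, f(6.8) ≈ 3.130, f(7.4) ≈ 3.225, f(8) ≈ 3.317.
Sum = Δx · [f(2.6) + f(3.2) + f(3.8) + ...].
Sum ≈ 17.190.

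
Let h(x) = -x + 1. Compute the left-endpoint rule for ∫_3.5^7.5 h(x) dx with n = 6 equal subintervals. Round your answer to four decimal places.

-16.6667

Δx = (7.5 − 3.5)/6 = 2/3.
Left endpoints: 3.5, 25/6, 29/6, 5.5, 37/6, 41/6.
h(3.5) = -2.5, h(25/6) = -19/6, h(29/6) = -23/6, h(5.5) = -4.5, h(37/6) = -31/6, h(41/6) = -35/6.
Sum = Δx · [h(3.5) + h(25/6) + h(29/6) + ...].
Sum ≈ -16.6667.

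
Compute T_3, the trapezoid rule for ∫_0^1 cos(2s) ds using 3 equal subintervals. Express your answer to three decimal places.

0.438

Δs = (1 − 0)/3 = 1/3.
f(0) ≈ 1.000, f(1/3) ≈ 0.786, f(2/3) ≈ 0.235, f(1) ≈ -0.416.
T_3 = (Δs/2)·[f(s_0) + 2f(s_1) + 2f(s_2) + f(s_3)].
Sum ≈ 0.438.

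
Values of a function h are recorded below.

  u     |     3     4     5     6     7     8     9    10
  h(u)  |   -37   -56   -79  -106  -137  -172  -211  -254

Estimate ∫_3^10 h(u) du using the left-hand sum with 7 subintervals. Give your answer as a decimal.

Δu = 1.
Sum = 1·[(-37) + (-56) + (-79) + (-106) + (-137) + (-172) + (-211)] = -798.

-798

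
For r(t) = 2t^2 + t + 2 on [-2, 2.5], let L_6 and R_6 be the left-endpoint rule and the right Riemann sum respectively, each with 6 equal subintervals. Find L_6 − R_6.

L_6 = 23.34375.
R_6 = 30.09375.
L_6 − R_6 = -6.75.

-6.75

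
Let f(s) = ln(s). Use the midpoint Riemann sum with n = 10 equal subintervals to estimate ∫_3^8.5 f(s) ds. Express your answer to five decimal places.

9.39744

Δs = (8.5 − 3)/10 = 0.55.
Midpoints: 3.275, 3.825, 4.375, 4.925, 5.475, 6.025, 6.575, 7.125, 7.675, 8.225.
f(3.275) ≈ 1.18632, f(3.825) ≈ 1.34156, f(4.375) ≈ 1.47591, f(4.925) ≈ 1.59432, f(5.475) ≈ 1.70019, f(6.025) ≈ 1.79592, f(6.575) ≈ 1.88327, f(7.125) ≈ 1.96361, f(7.675) ≈ 2.03797, f(8.225) ≈ 2.10718.
Sum = Δs · [f(3.275) + f(3.825) + f(4.375) + ...].
Sum ≈ 9.39744.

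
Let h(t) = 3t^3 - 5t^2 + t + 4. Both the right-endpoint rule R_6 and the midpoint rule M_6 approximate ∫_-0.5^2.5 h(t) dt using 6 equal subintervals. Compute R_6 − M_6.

5.8125

R_6 = 23.5625.
M_6 = 17.75.
R_6 − M_6 = 5.8125.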